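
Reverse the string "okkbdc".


Input: okkbdc
Reading characters right to left:
  Position 5: 'c'
  Position 4: 'd'
  Position 3: 'b'
  Position 2: 'k'
  Position 1: 'k'
  Position 0: 'o'
Reversed: cdbkko

cdbkko


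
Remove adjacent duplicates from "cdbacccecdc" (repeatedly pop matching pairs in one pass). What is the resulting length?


Input: cdbacccecdc
Stack-based adjacent duplicate removal:
  Read 'c': push. Stack: c
  Read 'd': push. Stack: cd
  Read 'b': push. Stack: cdb
  Read 'a': push. Stack: cdba
  Read 'c': push. Stack: cdbac
  Read 'c': matches stack top 'c' => pop. Stack: cdba
  Read 'c': push. Stack: cdbac
  Read 'e': push. Stack: cdbace
  Read 'c': push. Stack: cdbacec
  Read 'd': push. Stack: cdbacecd
  Read 'c': push. Stack: cdbacecdc
Final stack: "cdbacecdc" (length 9)

9


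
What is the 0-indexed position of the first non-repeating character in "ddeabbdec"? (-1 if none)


Input: ddeabbdec
Character frequencies:
  'a': 1
  'b': 2
  'c': 1
  'd': 3
  'e': 2
Scanning left to right for freq == 1:
  Position 0 ('d'): freq=3, skip
  Position 1 ('d'): freq=3, skip
  Position 2 ('e'): freq=2, skip
  Position 3 ('a'): unique! => answer = 3

3


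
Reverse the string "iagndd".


Input: iagndd
Reading characters right to left:
  Position 5: 'd'
  Position 4: 'd'
  Position 3: 'n'
  Position 2: 'g'
  Position 1: 'a'
  Position 0: 'i'
Reversed: ddngai

ddngai


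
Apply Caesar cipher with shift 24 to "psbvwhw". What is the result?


Caesar cipher: shift "psbvwhw" by 24
  'p' (pos 15) + 24 = pos 13 = 'n'
  's' (pos 18) + 24 = pos 16 = 'q'
  'b' (pos 1) + 24 = pos 25 = 'z'
  'v' (pos 21) + 24 = pos 19 = 't'
  'w' (pos 22) + 24 = pos 20 = 'u'
  'h' (pos 7) + 24 = pos 5 = 'f'
  'w' (pos 22) + 24 = pos 20 = 'u'
Result: nqztufu

nqztufu


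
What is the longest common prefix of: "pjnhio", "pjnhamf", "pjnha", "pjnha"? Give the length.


Words: pjnhio, pjnhamf, pjnha, pjnha
  Position 0: all 'p' => match
  Position 1: all 'j' => match
  Position 2: all 'n' => match
  Position 3: all 'h' => match
  Position 4: ('i', 'a', 'a', 'a') => mismatch, stop
LCP = "pjnh" (length 4)

4


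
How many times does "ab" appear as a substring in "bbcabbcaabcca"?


Searching for "ab" in "bbcabbcaabcca"
Scanning each position:
  Position 0: "bb" => no
  Position 1: "bc" => no
  Position 2: "ca" => no
  Position 3: "ab" => MATCH
  Position 4: "bb" => no
  Position 5: "bc" => no
  Position 6: "ca" => no
  Position 7: "aa" => no
  Position 8: "ab" => MATCH
  Position 9: "bc" => no
  Position 10: "cc" => no
  Position 11: "ca" => no
Total occurrences: 2

2


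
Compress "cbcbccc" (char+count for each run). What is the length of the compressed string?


Input: cbcbccc
Runs:
  'c' x 1 => "c1"
  'b' x 1 => "b1"
  'c' x 1 => "c1"
  'b' x 1 => "b1"
  'c' x 3 => "c3"
Compressed: "c1b1c1b1c3"
Compressed length: 10

10


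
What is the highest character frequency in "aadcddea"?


Input: aadcddea
Character counts:
  'a': 3
  'c': 1
  'd': 3
  'e': 1
Maximum frequency: 3

3


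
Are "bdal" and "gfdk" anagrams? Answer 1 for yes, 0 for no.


Strings: "bdal", "gfdk"
Sorted first:  abdl
Sorted second: dfgk
Differ at position 0: 'a' vs 'd' => not anagrams

0


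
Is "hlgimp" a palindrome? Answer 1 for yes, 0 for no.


Input: hlgimp
Reversed: pmiglh
  Compare pos 0 ('h') with pos 5 ('p'): MISMATCH
  Compare pos 1 ('l') with pos 4 ('m'): MISMATCH
  Compare pos 2 ('g') with pos 3 ('i'): MISMATCH
Result: not a palindrome

0


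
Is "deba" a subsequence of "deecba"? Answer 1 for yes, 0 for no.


Check if "deba" is a subsequence of "deecba"
Greedy scan:
  Position 0 ('d'): matches sub[0] = 'd'
  Position 1 ('e'): matches sub[1] = 'e'
  Position 2 ('e'): no match needed
  Position 3 ('c'): no match needed
  Position 4 ('b'): matches sub[2] = 'b'
  Position 5 ('a'): matches sub[3] = 'a'
All 4 characters matched => is a subsequence

1


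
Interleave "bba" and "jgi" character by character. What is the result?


Interleaving "bba" and "jgi":
  Position 0: 'b' from first, 'j' from second => "bj"
  Position 1: 'b' from first, 'g' from second => "bg"
  Position 2: 'a' from first, 'i' from second => "ai"
Result: bjbgai

bjbgai


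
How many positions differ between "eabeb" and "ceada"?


Comparing "eabeb" and "ceada" position by position:
  Position 0: 'e' vs 'c' => DIFFER
  Position 1: 'a' vs 'e' => DIFFER
  Position 2: 'b' vs 'a' => DIFFER
  Position 3: 'e' vs 'd' => DIFFER
  Position 4: 'b' vs 'a' => DIFFER
Positions that differ: 5

5


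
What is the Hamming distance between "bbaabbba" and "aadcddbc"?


Comparing "bbaabbba" and "aadcddbc" position by position:
  Position 0: 'b' vs 'a' => differ
  Position 1: 'b' vs 'a' => differ
  Position 2: 'a' vs 'd' => differ
  Position 3: 'a' vs 'c' => differ
  Position 4: 'b' vs 'd' => differ
  Position 5: 'b' vs 'd' => differ
  Position 6: 'b' vs 'b' => same
  Position 7: 'a' vs 'c' => differ
Total differences (Hamming distance): 7

7


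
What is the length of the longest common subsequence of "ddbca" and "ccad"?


LCS of "ddbca" and "ccad"
DP table:
           c    c    a    d
      0    0    0    0    0
  d   0    0    0    0    1
  d   0    0    0    0    1
  b   0    0    0    0    1
  c   0    1    1    1    1
  a   0    1    1    2    2
LCS length = dp[5][4] = 2

2


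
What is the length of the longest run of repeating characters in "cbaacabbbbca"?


Input: "cbaacabbbbca"
Scanning for longest run:
  Position 1 ('b'): new char, reset run to 1
  Position 2 ('a'): new char, reset run to 1
  Position 3 ('a'): continues run of 'a', length=2
  Position 4 ('c'): new char, reset run to 1
  Position 5 ('a'): new char, reset run to 1
  Position 6 ('b'): new char, reset run to 1
  Position 7 ('b'): continues run of 'b', length=2
  Position 8 ('b'): continues run of 'b', length=3
  Position 9 ('b'): continues run of 'b', length=4
  Position 10 ('c'): new char, reset run to 1
  Position 11 ('a'): new char, reset run to 1
Longest run: 'b' with length 4

4


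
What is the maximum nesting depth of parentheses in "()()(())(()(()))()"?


Input: "()()(())(()(()))()"
Tracking depth:
  Position 0 '(': depth becomes 1
  Position 1 ')': depth becomes 0
  Position 2 '(': depth becomes 1
  Position 3 ')': depth becomes 0
  Position 4 '(': depth becomes 1
  Position 5 '(': depth becomes 2
  Position 6 ')': depth becomes 1
  Position 7 ')': depth becomes 0
  Position 8 '(': depth becomes 1
  Position 9 '(': depth becomes 2
  Position 10 ')': depth becomes 1
  Position 11 '(': depth becomes 2
  Position 12 '(': depth becomes 3
  Position 13 ')': depth becomes 2
  Position 14 ')': depth becomes 1
  Position 15 ')': depth becomes 0
  Position 16 '(': depth becomes 1
  Position 17 ')': depth becomes 0
Maximum depth reached: 3

3


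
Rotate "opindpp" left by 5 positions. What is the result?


Input: "opindpp", rotate left by 5
First 5 characters: "opind"
Remaining characters: "pp"
Concatenate remaining + first: "pp" + "opind" = "ppopind"

ppopind


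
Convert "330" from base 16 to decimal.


Input: "330" in base 16
Positional expansion:
  Digit '3' (value 3) x 16^2 = 768
  Digit '3' (value 3) x 16^1 = 48
  Digit '0' (value 0) x 16^0 = 0
Sum = 816

816


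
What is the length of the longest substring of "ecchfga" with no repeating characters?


Input: "ecchfga"
Sliding window (track last position of each char):
  Position 0 ('e'): window [0,0] length 1 -- new best
  Position 1 ('c'): window [0,1] length 2 -- new best
  Position 2 ('c'): repeat (last at 1), move window start to 2
  Position 2 ('c'): window [2,2] length 1
  Position 3 ('h'): window [2,3] length 2
  Position 4 ('f'): window [2,4] length 3 -- new best
  Position 5 ('g'): window [2,5] length 4 -- new best
  Position 6 ('a'): window [2,6] length 5 -- new best
Longest substring with no repeats: "chfga" with length 5

5


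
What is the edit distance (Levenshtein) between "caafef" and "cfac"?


Computing edit distance: "caafef" -> "cfac"
DP table:
           c    f    a    c
      0    1    2    3    4
  c   1    0    1    2    3
  a   2    1    1    1    2
  a   3    2    2    1    2
  f   4    3    2    2    2
  e   5    4    3    3    3
  f   6    5    4    4    4
Edit distance = dp[6][4] = 4

4


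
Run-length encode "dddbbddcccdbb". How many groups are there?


Input: dddbbddcccdbb
Scanning for consecutive runs:
  Group 1: 'd' x 3 (positions 0-2)
  Group 2: 'b' x 2 (positions 3-4)
  Group 3: 'd' x 2 (positions 5-6)
  Group 4: 'c' x 3 (positions 7-9)
  Group 5: 'd' x 1 (positions 10-10)
  Group 6: 'b' x 2 (positions 11-12)
Total groups: 6

6


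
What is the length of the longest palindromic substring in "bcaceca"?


Input: "bcaceca"
Checking substrings for palindromes:
  [2:7] "aceca" (len 5) => palindrome
  [1:4] "cac" (len 3) => palindrome
  [3:6] "cec" (len 3) => palindrome
Longest palindromic substring: "aceca" with length 5

5


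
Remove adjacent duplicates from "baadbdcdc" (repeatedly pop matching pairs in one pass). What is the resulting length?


Input: baadbdcdc
Stack-based adjacent duplicate removal:
  Read 'b': push. Stack: b
  Read 'a': push. Stack: ba
  Read 'a': matches stack top 'a' => pop. Stack: b
  Read 'd': push. Stack: bd
  Read 'b': push. Stack: bdb
  Read 'd': push. Stack: bdbd
  Read 'c': push. Stack: bdbdc
  Read 'd': push. Stack: bdbdcd
  Read 'c': push. Stack: bdbdcdc
Final stack: "bdbdcdc" (length 7)

7


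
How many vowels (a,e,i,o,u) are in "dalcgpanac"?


Input: dalcgpanac
Checking each character:
  'd' at position 0: consonant
  'a' at position 1: vowel (running total: 1)
  'l' at position 2: consonant
  'c' at position 3: consonant
  'g' at position 4: consonant
  'p' at position 5: consonant
  'a' at position 6: vowel (running total: 2)
  'n' at position 7: consonant
  'a' at position 8: vowel (running total: 3)
  'c' at position 9: consonant
Total vowels: 3

3


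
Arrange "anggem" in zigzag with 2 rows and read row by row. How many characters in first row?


Zigzag "anggem" into 2 rows:
Placing characters:
  'a' => row 0
  'n' => row 1
  'g' => row 0
  'g' => row 1
  'e' => row 0
  'm' => row 1
Rows:
  Row 0: "age"
  Row 1: "ngm"
First row length: 3

3


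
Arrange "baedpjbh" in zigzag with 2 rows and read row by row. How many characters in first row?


Zigzag "baedpjbh" into 2 rows:
Placing characters:
  'b' => row 0
  'a' => row 1
  'e' => row 0
  'd' => row 1
  'p' => row 0
  'j' => row 1
  'b' => row 0
  'h' => row 1
Rows:
  Row 0: "bepb"
  Row 1: "adjh"
First row length: 4

4


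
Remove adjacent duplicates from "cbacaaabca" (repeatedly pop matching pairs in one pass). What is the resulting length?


Input: cbacaaabca
Stack-based adjacent duplicate removal:
  Read 'c': push. Stack: c
  Read 'b': push. Stack: cb
  Read 'a': push. Stack: cba
  Read 'c': push. Stack: cbac
  Read 'a': push. Stack: cbaca
  Read 'a': matches stack top 'a' => pop. Stack: cbac
  Read 'a': push. Stack: cbaca
  Read 'b': push. Stack: cbacab
  Read 'c': push. Stack: cbacabc
  Read 'a': push. Stack: cbacabca
Final stack: "cbacabca" (length 8)

8


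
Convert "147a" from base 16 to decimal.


Input: "147a" in base 16
Positional expansion:
  Digit '1' (value 1) x 16^3 = 4096
  Digit '4' (value 4) x 16^2 = 1024
  Digit '7' (value 7) x 16^1 = 112
  Digit 'a' (value 10) x 16^0 = 10
Sum = 5242

5242


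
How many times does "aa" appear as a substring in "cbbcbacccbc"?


Searching for "aa" in "cbbcbacccbc"
Scanning each position:
  Position 0: "cb" => no
  Position 1: "bb" => no
  Position 2: "bc" => no
  Position 3: "cb" => no
  Position 4: "ba" => no
  Position 5: "ac" => no
  Position 6: "cc" => no
  Position 7: "cc" => no
  Position 8: "cb" => no
  Position 9: "bc" => no
Total occurrences: 0

0


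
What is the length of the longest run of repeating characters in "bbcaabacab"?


Input: "bbcaabacab"
Scanning for longest run:
  Position 1 ('b'): continues run of 'b', length=2
  Position 2 ('c'): new char, reset run to 1
  Position 3 ('a'): new char, reset run to 1
  Position 4 ('a'): continues run of 'a', length=2
  Position 5 ('b'): new char, reset run to 1
  Position 6 ('a'): new char, reset run to 1
  Position 7 ('c'): new char, reset run to 1
  Position 8 ('a'): new char, reset run to 1
  Position 9 ('b'): new char, reset run to 1
Longest run: 'b' with length 2

2


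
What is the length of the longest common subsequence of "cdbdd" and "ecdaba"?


LCS of "cdbdd" and "ecdaba"
DP table:
           e    c    d    a    b    a
      0    0    0    0    0    0    0
  c   0    0    1    1    1    1    1
  d   0    0    1    2    2    2    2
  b   0    0    1    2    2    3    3
  d   0    0    1    2    2    3    3
  d   0    0    1    2    2    3    3
LCS length = dp[5][6] = 3

3


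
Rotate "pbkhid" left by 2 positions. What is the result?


Input: "pbkhid", rotate left by 2
First 2 characters: "pb"
Remaining characters: "khid"
Concatenate remaining + first: "khid" + "pb" = "khidpb"

khidpb


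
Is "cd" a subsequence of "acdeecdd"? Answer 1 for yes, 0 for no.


Check if "cd" is a subsequence of "acdeecdd"
Greedy scan:
  Position 0 ('a'): no match needed
  Position 1 ('c'): matches sub[0] = 'c'
  Position 2 ('d'): matches sub[1] = 'd'
  Position 3 ('e'): no match needed
  Position 4 ('e'): no match needed
  Position 5 ('c'): no match needed
  Position 6 ('d'): no match needed
  Position 7 ('d'): no match needed
All 2 characters matched => is a subsequence

1


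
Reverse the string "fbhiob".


Input: fbhiob
Reading characters right to left:
  Position 5: 'b'
  Position 4: 'o'
  Position 3: 'i'
  Position 2: 'h'
  Position 1: 'b'
  Position 0: 'f'
Reversed: boihbf

boihbf


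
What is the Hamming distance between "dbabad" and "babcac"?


Comparing "dbabad" and "babcac" position by position:
  Position 0: 'd' vs 'b' => differ
  Position 1: 'b' vs 'a' => differ
  Position 2: 'a' vs 'b' => differ
  Position 3: 'b' vs 'c' => differ
  Position 4: 'a' vs 'a' => same
  Position 5: 'd' vs 'c' => differ
Total differences (Hamming distance): 5

5


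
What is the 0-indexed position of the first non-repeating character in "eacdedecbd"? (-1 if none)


Input: eacdedecbd
Character frequencies:
  'a': 1
  'b': 1
  'c': 2
  'd': 3
  'e': 3
Scanning left to right for freq == 1:
  Position 0 ('e'): freq=3, skip
  Position 1 ('a'): unique! => answer = 1

1


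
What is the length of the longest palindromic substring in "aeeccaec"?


Input: "aeeccaec"
Checking substrings for palindromes:
  [1:3] "ee" (len 2) => palindrome
  [3:5] "cc" (len 2) => palindrome
Longest palindromic substring: "ee" with length 2

2


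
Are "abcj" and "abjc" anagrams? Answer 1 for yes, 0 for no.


Strings: "abcj", "abjc"
Sorted first:  abcj
Sorted second: abcj
Sorted forms match => anagrams

1


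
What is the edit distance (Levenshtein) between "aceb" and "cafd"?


Computing edit distance: "aceb" -> "cafd"
DP table:
           c    a    f    d
      0    1    2    3    4
  a   1    1    1    2    3
  c   2    1    2    2    3
  e   3    2    2    3    3
  b   4    3    3    3    4
Edit distance = dp[4][4] = 4

4


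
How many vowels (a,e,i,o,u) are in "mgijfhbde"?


Input: mgijfhbde
Checking each character:
  'm' at position 0: consonant
  'g' at position 1: consonant
  'i' at position 2: vowel (running total: 1)
  'j' at position 3: consonant
  'f' at position 4: consonant
  'h' at position 5: consonant
  'b' at position 6: consonant
  'd' at position 7: consonant
  'e' at position 8: vowel (running total: 2)
Total vowels: 2

2


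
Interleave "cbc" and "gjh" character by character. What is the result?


Interleaving "cbc" and "gjh":
  Position 0: 'c' from first, 'g' from second => "cg"
  Position 1: 'b' from first, 'j' from second => "bj"
  Position 2: 'c' from first, 'h' from second => "ch"
Result: cgbjch

cgbjch


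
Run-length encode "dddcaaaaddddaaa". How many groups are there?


Input: dddcaaaaddddaaa
Scanning for consecutive runs:
  Group 1: 'd' x 3 (positions 0-2)
  Group 2: 'c' x 1 (positions 3-3)
  Group 3: 'a' x 4 (positions 4-7)
  Group 4: 'd' x 4 (positions 8-11)
  Group 5: 'a' x 3 (positions 12-14)
Total groups: 5

5


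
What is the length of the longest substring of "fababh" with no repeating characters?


Input: "fababh"
Sliding window (track last position of each char):
  Position 0 ('f'): window [0,0] length 1 -- new best
  Position 1 ('a'): window [0,1] length 2 -- new best
  Position 2 ('b'): window [0,2] length 3 -- new best
  Position 3 ('a'): repeat (last at 1), move window start to 2
  Position 3 ('a'): window [2,3] length 2
  Position 4 ('b'): repeat (last at 2), move window start to 3
  Position 4 ('b'): window [3,4] length 2
  Position 5 ('h'): window [3,5] length 3
Longest substring with no repeats: "fab" with length 3

3


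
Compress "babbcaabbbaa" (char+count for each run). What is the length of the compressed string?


Input: babbcaabbbaa
Runs:
  'b' x 1 => "b1"
  'a' x 1 => "a1"
  'b' x 2 => "b2"
  'c' x 1 => "c1"
  'a' x 2 => "a2"
  'b' x 3 => "b3"
  'a' x 2 => "a2"
Compressed: "b1a1b2c1a2b3a2"
Compressed length: 14

14


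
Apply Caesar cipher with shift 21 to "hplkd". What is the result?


Caesar cipher: shift "hplkd" by 21
  'h' (pos 7) + 21 = pos 2 = 'c'
  'p' (pos 15) + 21 = pos 10 = 'k'
  'l' (pos 11) + 21 = pos 6 = 'g'
  'k' (pos 10) + 21 = pos 5 = 'f'
  'd' (pos 3) + 21 = pos 24 = 'y'
Result: ckgfy

ckgfy


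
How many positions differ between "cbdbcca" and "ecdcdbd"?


Comparing "cbdbcca" and "ecdcdbd" position by position:
  Position 0: 'c' vs 'e' => DIFFER
  Position 1: 'b' vs 'c' => DIFFER
  Position 2: 'd' vs 'd' => same
  Position 3: 'b' vs 'c' => DIFFER
  Position 4: 'c' vs 'd' => DIFFER
  Position 5: 'c' vs 'b' => DIFFER
  Position 6: 'a' vs 'd' => DIFFER
Positions that differ: 6

6


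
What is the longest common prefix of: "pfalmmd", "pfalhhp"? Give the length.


Words: pfalmmd, pfalhhp
  Position 0: all 'p' => match
  Position 1: all 'f' => match
  Position 2: all 'a' => match
  Position 3: all 'l' => match
  Position 4: ('m', 'h') => mismatch, stop
LCP = "pfal" (length 4)

4


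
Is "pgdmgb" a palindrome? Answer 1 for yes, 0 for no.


Input: pgdmgb
Reversed: bgmdgp
  Compare pos 0 ('p') with pos 5 ('b'): MISMATCH
  Compare pos 1 ('g') with pos 4 ('g'): match
  Compare pos 2 ('d') with pos 3 ('m'): MISMATCH
Result: not a palindrome

0


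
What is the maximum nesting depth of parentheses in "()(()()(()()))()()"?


Input: "()(()()(()()))()()"
Tracking depth:
  Position 0 '(': depth becomes 1
  Position 1 ')': depth becomes 0
  Position 2 '(': depth becomes 1
  Position 3 '(': depth becomes 2
  Position 4 ')': depth becomes 1
  Position 5 '(': depth becomes 2
  Position 6 ')': depth becomes 1
  Position 7 '(': depth becomes 2
  Position 8 '(': depth becomes 3
  Position 9 ')': depth becomes 2
  Position 10 '(': depth becomes 3
  Position 11 ')': depth becomes 2
  Position 12 ')': depth becomes 1
  Position 13 ')': depth becomes 0
  Position 14 '(': depth becomes 1
  Position 15 ')': depth becomes 0
  Position 16 '(': depth becomes 1
  Position 17 ')': depth becomes 0
Maximum depth reached: 3

3


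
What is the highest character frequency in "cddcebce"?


Input: cddcebce
Character counts:
  'b': 1
  'c': 3
  'd': 2
  'e': 2
Maximum frequency: 3

3


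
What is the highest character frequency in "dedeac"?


Input: dedeac
Character counts:
  'a': 1
  'c': 1
  'd': 2
  'e': 2
Maximum frequency: 2

2


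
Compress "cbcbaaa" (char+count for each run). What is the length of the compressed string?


Input: cbcbaaa
Runs:
  'c' x 1 => "c1"
  'b' x 1 => "b1"
  'c' x 1 => "c1"
  'b' x 1 => "b1"
  'a' x 3 => "a3"
Compressed: "c1b1c1b1a3"
Compressed length: 10

10


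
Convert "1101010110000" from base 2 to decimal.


Input: "1101010110000" in base 2
Positional expansion:
  Digit '1' (value 1) x 2^12 = 4096
  Digit '1' (value 1) x 2^11 = 2048
  Digit '0' (value 0) x 2^10 = 0
  Digit '1' (value 1) x 2^9 = 512
  Digit '0' (value 0) x 2^8 = 0
  Digit '1' (value 1) x 2^7 = 128
  Digit '0' (value 0) x 2^6 = 0
  Digit '1' (value 1) x 2^5 = 32
  Digit '1' (value 1) x 2^4 = 16
  Digit '0' (value 0) x 2^3 = 0
  Digit '0' (value 0) x 2^2 = 0
  Digit '0' (value 0) x 2^1 = 0
  Digit '0' (value 0) x 2^0 = 0
Sum = 6832

6832


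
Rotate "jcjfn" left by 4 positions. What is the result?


Input: "jcjfn", rotate left by 4
First 4 characters: "jcjf"
Remaining characters: "n"
Concatenate remaining + first: "n" + "jcjf" = "njcjf"

njcjf


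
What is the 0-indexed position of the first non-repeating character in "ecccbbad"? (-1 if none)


Input: ecccbbad
Character frequencies:
  'a': 1
  'b': 2
  'c': 3
  'd': 1
  'e': 1
Scanning left to right for freq == 1:
  Position 0 ('e'): unique! => answer = 0

0


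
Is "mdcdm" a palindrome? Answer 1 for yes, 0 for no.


Input: mdcdm
Reversed: mdcdm
  Compare pos 0 ('m') with pos 4 ('m'): match
  Compare pos 1 ('d') with pos 3 ('d'): match
Result: palindrome

1


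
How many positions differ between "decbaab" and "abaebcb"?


Comparing "decbaab" and "abaebcb" position by position:
  Position 0: 'd' vs 'a' => DIFFER
  Position 1: 'e' vs 'b' => DIFFER
  Position 2: 'c' vs 'a' => DIFFER
  Position 3: 'b' vs 'e' => DIFFER
  Position 4: 'a' vs 'b' => DIFFER
  Position 5: 'a' vs 'c' => DIFFER
  Position 6: 'b' vs 'b' => same
Positions that differ: 6

6


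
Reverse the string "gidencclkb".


Input: gidencclkb
Reading characters right to left:
  Position 9: 'b'
  Position 8: 'k'
  Position 7: 'l'
  Position 6: 'c'
  Position 5: 'c'
  Position 4: 'n'
  Position 3: 'e'
  Position 2: 'd'
  Position 1: 'i'
  Position 0: 'g'
Reversed: bklccnedig

bklccnedig


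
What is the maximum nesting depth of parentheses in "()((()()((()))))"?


Input: "()((()()((()))))"
Tracking depth:
  Position 0 '(': depth becomes 1
  Position 1 ')': depth becomes 0
  Position 2 '(': depth becomes 1
  Position 3 '(': depth becomes 2
  Position 4 '(': depth becomes 3
  Position 5 ')': depth becomes 2
  Position 6 '(': depth becomes 3
  Position 7 ')': depth becomes 2
  Position 8 '(': depth becomes 3
  Position 9 '(': depth becomes 4
  Position 10 '(': depth becomes 5
  Position 11 ')': depth becomes 4
  Position 12 ')': depth becomes 3
  Position 13 ')': depth becomes 2
  Position 14 ')': depth becomes 1
  Position 15 ')': depth becomes 0
Maximum depth reached: 5

5


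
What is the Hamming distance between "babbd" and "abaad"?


Comparing "babbd" and "abaad" position by position:
  Position 0: 'b' vs 'a' => differ
  Position 1: 'a' vs 'b' => differ
  Position 2: 'b' vs 'a' => differ
  Position 3: 'b' vs 'a' => differ
  Position 4: 'd' vs 'd' => same
Total differences (Hamming distance): 4

4


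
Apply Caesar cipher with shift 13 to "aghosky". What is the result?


Caesar cipher: shift "aghosky" by 13
  'a' (pos 0) + 13 = pos 13 = 'n'
  'g' (pos 6) + 13 = pos 19 = 't'
  'h' (pos 7) + 13 = pos 20 = 'u'
  'o' (pos 14) + 13 = pos 1 = 'b'
  's' (pos 18) + 13 = pos 5 = 'f'
  'k' (pos 10) + 13 = pos 23 = 'x'
  'y' (pos 24) + 13 = pos 11 = 'l'
Result: ntubfxl

ntubfxl


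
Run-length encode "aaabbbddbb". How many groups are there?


Input: aaabbbddbb
Scanning for consecutive runs:
  Group 1: 'a' x 3 (positions 0-2)
  Group 2: 'b' x 3 (positions 3-5)
  Group 3: 'd' x 2 (positions 6-7)
  Group 4: 'b' x 2 (positions 8-9)
Total groups: 4

4


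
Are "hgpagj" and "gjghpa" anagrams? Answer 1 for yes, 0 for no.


Strings: "hgpagj", "gjghpa"
Sorted first:  agghjp
Sorted second: agghjp
Sorted forms match => anagrams

1


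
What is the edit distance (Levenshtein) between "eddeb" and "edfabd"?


Computing edit distance: "eddeb" -> "edfabd"
DP table:
           e    d    f    a    b    d
      0    1    2    3    4    5    6
  e   1    0    1    2    3    4    5
  d   2    1    0    1    2    3    4
  d   3    2    1    1    2    3    3
  e   4    3    2    2    2    3    4
  b   5    4    3    3    3    2    3
Edit distance = dp[5][6] = 3

3


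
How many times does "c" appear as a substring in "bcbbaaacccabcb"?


Searching for "c" in "bcbbaaacccabcb"
Scanning each position:
  Position 0: "b" => no
  Position 1: "c" => MATCH
  Position 2: "b" => no
  Position 3: "b" => no
  Position 4: "a" => no
  Position 5: "a" => no
  Position 6: "a" => no
  Position 7: "c" => MATCH
  Position 8: "c" => MATCH
  Position 9: "c" => MATCH
  Position 10: "a" => no
  Position 11: "b" => no
  Position 12: "c" => MATCH
  Position 13: "b" => no
Total occurrences: 5

5


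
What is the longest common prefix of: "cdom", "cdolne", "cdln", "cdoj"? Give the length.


Words: cdom, cdolne, cdln, cdoj
  Position 0: all 'c' => match
  Position 1: all 'd' => match
  Position 2: ('o', 'o', 'l', 'o') => mismatch, stop
LCP = "cd" (length 2)

2


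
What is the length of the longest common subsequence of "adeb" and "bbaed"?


LCS of "adeb" and "bbaed"
DP table:
           b    b    a    e    d
      0    0    0    0    0    0
  a   0    0    0    1    1    1
  d   0    0    0    1    1    2
  e   0    0    0    1    2    2
  b   0    1    1    1    2    2
LCS length = dp[4][5] = 2

2


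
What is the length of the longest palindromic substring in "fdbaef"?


Input: "fdbaef"
Checking substrings for palindromes:
  No multi-char palindromic substrings found
Longest palindromic substring: "f" with length 1

1


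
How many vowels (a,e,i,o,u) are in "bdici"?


Input: bdici
Checking each character:
  'b' at position 0: consonant
  'd' at position 1: consonant
  'i' at position 2: vowel (running total: 1)
  'c' at position 3: consonant
  'i' at position 4: vowel (running total: 2)
Total vowels: 2

2


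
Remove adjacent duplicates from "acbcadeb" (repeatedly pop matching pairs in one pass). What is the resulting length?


Input: acbcadeb
Stack-based adjacent duplicate removal:
  Read 'a': push. Stack: a
  Read 'c': push. Stack: ac
  Read 'b': push. Stack: acb
  Read 'c': push. Stack: acbc
  Read 'a': push. Stack: acbca
  Read 'd': push. Stack: acbcad
  Read 'e': push. Stack: acbcade
  Read 'b': push. Stack: acbcadeb
Final stack: "acbcadeb" (length 8)

8


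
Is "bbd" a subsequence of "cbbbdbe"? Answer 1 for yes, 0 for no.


Check if "bbd" is a subsequence of "cbbbdbe"
Greedy scan:
  Position 0 ('c'): no match needed
  Position 1 ('b'): matches sub[0] = 'b'
  Position 2 ('b'): matches sub[1] = 'b'
  Position 3 ('b'): no match needed
  Position 4 ('d'): matches sub[2] = 'd'
  Position 5 ('b'): no match needed
  Position 6 ('e'): no match needed
All 3 characters matched => is a subsequence

1


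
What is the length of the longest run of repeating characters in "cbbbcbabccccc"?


Input: "cbbbcbabccccc"
Scanning for longest run:
  Position 1 ('b'): new char, reset run to 1
  Position 2 ('b'): continues run of 'b', length=2
  Position 3 ('b'): continues run of 'b', length=3
  Position 4 ('c'): new char, reset run to 1
  Position 5 ('b'): new char, reset run to 1
  Position 6 ('a'): new char, reset run to 1
  Position 7 ('b'): new char, reset run to 1
  Position 8 ('c'): new char, reset run to 1
  Position 9 ('c'): continues run of 'c', length=2
  Position 10 ('c'): continues run of 'c', length=3
  Position 11 ('c'): continues run of 'c', length=4
  Position 12 ('c'): continues run of 'c', length=5
Longest run: 'c' with length 5

5


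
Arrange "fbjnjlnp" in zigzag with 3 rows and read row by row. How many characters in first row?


Zigzag "fbjnjlnp" into 3 rows:
Placing characters:
  'f' => row 0
  'b' => row 1
  'j' => row 2
  'n' => row 1
  'j' => row 0
  'l' => row 1
  'n' => row 2
  'p' => row 1
Rows:
  Row 0: "fj"
  Row 1: "bnlp"
  Row 2: "jn"
First row length: 2

2


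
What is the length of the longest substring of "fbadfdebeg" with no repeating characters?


Input: "fbadfdebeg"
Sliding window (track last position of each char):
  Position 0 ('f'): window [0,0] length 1 -- new best
  Position 1 ('b'): window [0,1] length 2 -- new best
  Position 2 ('a'): window [0,2] length 3 -- new best
  Position 3 ('d'): window [0,3] length 4 -- new best
  Position 4 ('f'): repeat (last at 0), move window start to 1
  Position 4 ('f'): window [1,4] length 4
  Position 5 ('d'): repeat (last at 3), move window start to 4
  Position 5 ('d'): window [4,5] length 2
  Position 6 ('e'): window [4,6] length 3
  Position 7 ('b'): window [4,7] length 4
  Position 8 ('e'): repeat (last at 6), move window start to 7
  Position 8 ('e'): window [7,8] length 2
  Position 9 ('g'): window [7,9] length 3
Longest substring with no repeats: "fbad" with length 4

4


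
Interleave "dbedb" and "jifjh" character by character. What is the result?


Interleaving "dbedb" and "jifjh":
  Position 0: 'd' from first, 'j' from second => "dj"
  Position 1: 'b' from first, 'i' from second => "bi"
  Position 2: 'e' from first, 'f' from second => "ef"
  Position 3: 'd' from first, 'j' from second => "dj"
  Position 4: 'b' from first, 'h' from second => "bh"
Result: djbiefdjbh

djbiefdjbh


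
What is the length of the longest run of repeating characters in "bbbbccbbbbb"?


Input: "bbbbccbbbbb"
Scanning for longest run:
  Position 1 ('b'): continues run of 'b', length=2
  Position 2 ('b'): continues run of 'b', length=3
  Position 3 ('b'): continues run of 'b', length=4
  Position 4 ('c'): new char, reset run to 1
  Position 5 ('c'): continues run of 'c', length=2
  Position 6 ('b'): new char, reset run to 1
  Position 7 ('b'): continues run of 'b', length=2
  Position 8 ('b'): continues run of 'b', length=3
  Position 9 ('b'): continues run of 'b', length=4
  Position 10 ('b'): continues run of 'b', length=5
Longest run: 'b' with length 5

5


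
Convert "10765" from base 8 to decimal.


Input: "10765" in base 8
Positional expansion:
  Digit '1' (value 1) x 8^4 = 4096
  Digit '0' (value 0) x 8^3 = 0
  Digit '7' (value 7) x 8^2 = 448
  Digit '6' (value 6) x 8^1 = 48
  Digit '5' (value 5) x 8^0 = 5
Sum = 4597

4597


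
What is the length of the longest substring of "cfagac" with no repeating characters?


Input: "cfagac"
Sliding window (track last position of each char):
  Position 0 ('c'): window [0,0] length 1 -- new best
  Position 1 ('f'): window [0,1] length 2 -- new best
  Position 2 ('a'): window [0,2] length 3 -- new best
  Position 3 ('g'): window [0,3] length 4 -- new best
  Position 4 ('a'): repeat (last at 2), move window start to 3
  Position 4 ('a'): window [3,4] length 2
  Position 5 ('c'): window [3,5] length 3
Longest substring with no repeats: "cfag" with length 4

4


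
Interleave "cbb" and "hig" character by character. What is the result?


Interleaving "cbb" and "hig":
  Position 0: 'c' from first, 'h' from second => "ch"
  Position 1: 'b' from first, 'i' from second => "bi"
  Position 2: 'b' from first, 'g' from second => "bg"
Result: chbibg

chbibg


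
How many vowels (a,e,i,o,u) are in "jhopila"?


Input: jhopila
Checking each character:
  'j' at position 0: consonant
  'h' at position 1: consonant
  'o' at position 2: vowel (running total: 1)
  'p' at position 3: consonant
  'i' at position 4: vowel (running total: 2)
  'l' at position 5: consonant
  'a' at position 6: vowel (running total: 3)
Total vowels: 3

3


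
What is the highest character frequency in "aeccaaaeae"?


Input: aeccaaaeae
Character counts:
  'a': 5
  'c': 2
  'e': 3
Maximum frequency: 5

5


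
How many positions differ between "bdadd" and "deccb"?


Comparing "bdadd" and "deccb" position by position:
  Position 0: 'b' vs 'd' => DIFFER
  Position 1: 'd' vs 'e' => DIFFER
  Position 2: 'a' vs 'c' => DIFFER
  Position 3: 'd' vs 'c' => DIFFER
  Position 4: 'd' vs 'b' => DIFFER
Positions that differ: 5

5


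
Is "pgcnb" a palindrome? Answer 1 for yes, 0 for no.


Input: pgcnb
Reversed: bncgp
  Compare pos 0 ('p') with pos 4 ('b'): MISMATCH
  Compare pos 1 ('g') with pos 3 ('n'): MISMATCH
Result: not a palindrome

0


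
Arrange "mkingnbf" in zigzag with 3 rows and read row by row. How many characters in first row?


Zigzag "mkingnbf" into 3 rows:
Placing characters:
  'm' => row 0
  'k' => row 1
  'i' => row 2
  'n' => row 1
  'g' => row 0
  'n' => row 1
  'b' => row 2
  'f' => row 1
Rows:
  Row 0: "mg"
  Row 1: "knnf"
  Row 2: "ib"
First row length: 2

2


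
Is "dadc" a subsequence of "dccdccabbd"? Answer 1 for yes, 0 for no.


Check if "dadc" is a subsequence of "dccdccabbd"
Greedy scan:
  Position 0 ('d'): matches sub[0] = 'd'
  Position 1 ('c'): no match needed
  Position 2 ('c'): no match needed
  Position 3 ('d'): no match needed
  Position 4 ('c'): no match needed
  Position 5 ('c'): no match needed
  Position 6 ('a'): matches sub[1] = 'a'
  Position 7 ('b'): no match needed
  Position 8 ('b'): no match needed
  Position 9 ('d'): matches sub[2] = 'd'
Only matched 3/4 characters => not a subsequence

0


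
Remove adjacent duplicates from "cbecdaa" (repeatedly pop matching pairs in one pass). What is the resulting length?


Input: cbecdaa
Stack-based adjacent duplicate removal:
  Read 'c': push. Stack: c
  Read 'b': push. Stack: cb
  Read 'e': push. Stack: cbe
  Read 'c': push. Stack: cbec
  Read 'd': push. Stack: cbecd
  Read 'a': push. Stack: cbecda
  Read 'a': matches stack top 'a' => pop. Stack: cbecd
Final stack: "cbecd" (length 5)

5


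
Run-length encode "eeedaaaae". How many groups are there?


Input: eeedaaaae
Scanning for consecutive runs:
  Group 1: 'e' x 3 (positions 0-2)
  Group 2: 'd' x 1 (positions 3-3)
  Group 3: 'a' x 4 (positions 4-7)
  Group 4: 'e' x 1 (positions 8-8)
Total groups: 4

4


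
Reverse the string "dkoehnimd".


Input: dkoehnimd
Reading characters right to left:
  Position 8: 'd'
  Position 7: 'm'
  Position 6: 'i'
  Position 5: 'n'
  Position 4: 'h'
  Position 3: 'e'
  Position 2: 'o'
  Position 1: 'k'
  Position 0: 'd'
Reversed: dminheokd

dminheokd


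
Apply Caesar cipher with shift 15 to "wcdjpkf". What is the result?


Caesar cipher: shift "wcdjpkf" by 15
  'w' (pos 22) + 15 = pos 11 = 'l'
  'c' (pos 2) + 15 = pos 17 = 'r'
  'd' (pos 3) + 15 = pos 18 = 's'
  'j' (pos 9) + 15 = pos 24 = 'y'
  'p' (pos 15) + 15 = pos 4 = 'e'
  'k' (pos 10) + 15 = pos 25 = 'z'
  'f' (pos 5) + 15 = pos 20 = 'u'
Result: lrsyezu

lrsyezu


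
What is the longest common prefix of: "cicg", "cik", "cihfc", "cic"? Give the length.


Words: cicg, cik, cihfc, cic
  Position 0: all 'c' => match
  Position 1: all 'i' => match
  Position 2: ('c', 'k', 'h', 'c') => mismatch, stop
LCP = "ci" (length 2)

2


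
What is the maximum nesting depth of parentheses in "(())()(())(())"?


Input: "(())()(())(())"
Tracking depth:
  Position 0 '(': depth becomes 1
  Position 1 '(': depth becomes 2
  Position 2 ')': depth becomes 1
  Position 3 ')': depth becomes 0
  Position 4 '(': depth becomes 1
  Position 5 ')': depth becomes 0
  Position 6 '(': depth becomes 1
  Position 7 '(': depth becomes 2
  Position 8 ')': depth becomes 1
  Position 9 ')': depth becomes 0
  Position 10 '(': depth becomes 1
  Position 11 '(': depth becomes 2
  Position 12 ')': depth becomes 1
  Position 13 ')': depth becomes 0
Maximum depth reached: 2

2


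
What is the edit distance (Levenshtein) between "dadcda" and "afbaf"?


Computing edit distance: "dadcda" -> "afbaf"
DP table:
           a    f    b    a    f
      0    1    2    3    4    5
  d   1    1    2    3    4    5
  a   2    1    2    3    3    4
  d   3    2    2    3    4    4
  c   4    3    3    3    4    5
  d   5    4    4    4    4    5
  a   6    5    5    5    4    5
Edit distance = dp[6][5] = 5

5


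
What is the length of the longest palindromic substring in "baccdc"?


Input: "baccdc"
Checking substrings for palindromes:
  [3:6] "cdc" (len 3) => palindrome
  [2:4] "cc" (len 2) => palindrome
Longest palindromic substring: "cdc" with length 3

3


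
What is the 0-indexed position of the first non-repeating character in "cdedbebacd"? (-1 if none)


Input: cdedbebacd
Character frequencies:
  'a': 1
  'b': 2
  'c': 2
  'd': 3
  'e': 2
Scanning left to right for freq == 1:
  Position 0 ('c'): freq=2, skip
  Position 1 ('d'): freq=3, skip
  Position 2 ('e'): freq=2, skip
  Position 3 ('d'): freq=3, skip
  Position 4 ('b'): freq=2, skip
  Position 5 ('e'): freq=2, skip
  Position 6 ('b'): freq=2, skip
  Position 7 ('a'): unique! => answer = 7

7


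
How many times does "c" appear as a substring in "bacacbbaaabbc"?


Searching for "c" in "bacacbbaaabbc"
Scanning each position:
  Position 0: "b" => no
  Position 1: "a" => no
  Position 2: "c" => MATCH
  Position 3: "a" => no
  Position 4: "c" => MATCH
  Position 5: "b" => no
  Position 6: "b" => no
  Position 7: "a" => no
  Position 8: "a" => no
  Position 9: "a" => no
  Position 10: "b" => no
  Position 11: "b" => no
  Position 12: "c" => MATCH
Total occurrences: 3

3


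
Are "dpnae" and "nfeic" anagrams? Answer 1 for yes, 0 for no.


Strings: "dpnae", "nfeic"
Sorted first:  adenp
Sorted second: cefin
Differ at position 0: 'a' vs 'c' => not anagrams

0


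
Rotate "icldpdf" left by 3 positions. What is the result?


Input: "icldpdf", rotate left by 3
First 3 characters: "icl"
Remaining characters: "dpdf"
Concatenate remaining + first: "dpdf" + "icl" = "dpdficl"

dpdficl


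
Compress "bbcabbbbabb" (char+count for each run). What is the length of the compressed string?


Input: bbcabbbbabb
Runs:
  'b' x 2 => "b2"
  'c' x 1 => "c1"
  'a' x 1 => "a1"
  'b' x 4 => "b4"
  'a' x 1 => "a1"
  'b' x 2 => "b2"
Compressed: "b2c1a1b4a1b2"
Compressed length: 12

12


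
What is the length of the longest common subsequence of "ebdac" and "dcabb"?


LCS of "ebdac" and "dcabb"
DP table:
           d    c    a    b    b
      0    0    0    0    0    0
  e   0    0    0    0    0    0
  b   0    0    0    0    1    1
  d   0    1    1    1    1    1
  a   0    1    1    2    2    2
  c   0    1    2    2    2    2
LCS length = dp[5][5] = 2

2


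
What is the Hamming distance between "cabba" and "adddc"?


Comparing "cabba" and "adddc" position by position:
  Position 0: 'c' vs 'a' => differ
  Position 1: 'a' vs 'd' => differ
  Position 2: 'b' vs 'd' => differ
  Position 3: 'b' vs 'd' => differ
  Position 4: 'a' vs 'c' => differ
Total differences (Hamming distance): 5

5


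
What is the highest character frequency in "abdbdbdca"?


Input: abdbdbdca
Character counts:
  'a': 2
  'b': 3
  'c': 1
  'd': 3
Maximum frequency: 3

3


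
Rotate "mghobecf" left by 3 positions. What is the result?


Input: "mghobecf", rotate left by 3
First 3 characters: "mgh"
Remaining characters: "obecf"
Concatenate remaining + first: "obecf" + "mgh" = "obecfmgh"

obecfmgh


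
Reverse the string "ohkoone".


Input: ohkoone
Reading characters right to left:
  Position 6: 'e'
  Position 5: 'n'
  Position 4: 'o'
  Position 3: 'o'
  Position 2: 'k'
  Position 1: 'h'
  Position 0: 'o'
Reversed: enookho

enookho


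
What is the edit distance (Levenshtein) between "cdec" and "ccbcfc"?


Computing edit distance: "cdec" -> "ccbcfc"
DP table:
           c    c    b    c    f    c
      0    1    2    3    4    5    6
  c   1    0    1    2    3    4    5
  d   2    1    1    2    3    4    5
  e   3    2    2    2    3    4    5
  c   4    3    2    3    2    3    4
Edit distance = dp[4][6] = 4

4


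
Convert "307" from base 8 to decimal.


Input: "307" in base 8
Positional expansion:
  Digit '3' (value 3) x 8^2 = 192
  Digit '0' (value 0) x 8^1 = 0
  Digit '7' (value 7) x 8^0 = 7
Sum = 199

199


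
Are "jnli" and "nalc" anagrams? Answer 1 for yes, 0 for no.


Strings: "jnli", "nalc"
Sorted first:  ijln
Sorted second: acln
Differ at position 0: 'i' vs 'a' => not anagrams

0


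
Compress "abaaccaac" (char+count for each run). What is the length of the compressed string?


Input: abaaccaac
Runs:
  'a' x 1 => "a1"
  'b' x 1 => "b1"
  'a' x 2 => "a2"
  'c' x 2 => "c2"
  'a' x 2 => "a2"
  'c' x 1 => "c1"
Compressed: "a1b1a2c2a2c1"
Compressed length: 12

12
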